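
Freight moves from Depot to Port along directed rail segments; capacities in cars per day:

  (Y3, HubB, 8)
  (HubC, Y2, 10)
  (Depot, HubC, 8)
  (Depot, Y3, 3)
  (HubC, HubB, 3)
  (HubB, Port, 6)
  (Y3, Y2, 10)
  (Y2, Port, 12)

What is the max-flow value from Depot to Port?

11

Augment Depot→Y3→Y2→Port: bottleneck 3, flow now 3.
Augment Depot→HubC→Y2→Port: bottleneck 8, flow now 11.
No augmenting path remains; maximum flow = 11.
In the residual graph, reachable from Depot: {Depot}.
Min-cut edges: Depot→Y3 (3), Depot→HubC (8); capacity 3 + 8 = 11.
This cut is saturated, so no flow can exceed 11.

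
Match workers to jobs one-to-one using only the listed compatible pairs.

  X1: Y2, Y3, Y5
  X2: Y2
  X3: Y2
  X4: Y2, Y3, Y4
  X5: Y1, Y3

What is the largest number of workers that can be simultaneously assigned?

4

Unit-capacity flow: source→left, listed edges, right→sink; max matching = max flow.
Augmenting path X1→Y2 (+1); matched 1.
Augmenting path X4→Y3 (+1); matched 2.
Augmenting path X5→Y1 (+1); matched 3.
Augmenting path X2→Y2→X1→Y5 (+1); matched 4.
No augmenting path remains; maximum matching = 4.
König certificate: {X1, X4, X5, Y2} is a vertex cover of size 4 (every listed pair touches it), so no matching can be larger.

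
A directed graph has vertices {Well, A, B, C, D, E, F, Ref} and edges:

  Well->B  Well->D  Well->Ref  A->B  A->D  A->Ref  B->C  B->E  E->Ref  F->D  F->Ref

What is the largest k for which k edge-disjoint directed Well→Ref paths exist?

Assign every edge capacity 1; by Menger, the answer equals the max flow.
Path Well→Ref (+1); total 1.
Path Well→B→E→Ref (+1); total 2.
No residual Well→Ref path; max flow = 2.
Certifying cut of size 2: {Well→B, Well→Ref}.

2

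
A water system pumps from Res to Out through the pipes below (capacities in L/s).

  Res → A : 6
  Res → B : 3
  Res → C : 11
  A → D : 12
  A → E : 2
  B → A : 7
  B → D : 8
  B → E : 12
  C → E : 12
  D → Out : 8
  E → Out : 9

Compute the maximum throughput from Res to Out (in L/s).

17

Augment Res→A→D→Out: bottleneck 6, flow now 6.
Augment Res→B→D→Out: bottleneck 2, flow now 8.
Augment Res→B→E→Out: bottleneck 1, flow now 9.
Augment Res→C→E→Out: bottleneck 8, flow now 17.
No augmenting path remains; maximum flow = 17.
In the residual graph, reachable from Res: {Res, A, B, C, D, E}.
Min-cut edges: D→Out (8), E→Out (9); capacity 8 + 9 = 17.
This cut is saturated, so no flow can exceed 17.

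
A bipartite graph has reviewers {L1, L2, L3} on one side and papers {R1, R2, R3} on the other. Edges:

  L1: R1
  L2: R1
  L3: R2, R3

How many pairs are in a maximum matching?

2

Unit-capacity flow: source→left, listed edges, right→sink; max matching = max flow.
Augmenting path L1→R1 (+1); matched 1.
Augmenting path L3→R2 (+1); matched 2.
No augmenting path remains; maximum matching = 2.
König certificate: {L3, R1} is a vertex cover of size 2 (every listed pair touches it), so no matching can be larger.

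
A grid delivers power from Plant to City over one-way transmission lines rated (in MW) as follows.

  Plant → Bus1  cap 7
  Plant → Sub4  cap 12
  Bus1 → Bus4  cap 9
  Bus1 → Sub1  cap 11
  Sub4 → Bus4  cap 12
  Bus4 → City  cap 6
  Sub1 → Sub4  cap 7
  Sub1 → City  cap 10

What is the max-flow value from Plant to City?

13

Augment Plant→Bus1→Bus4→City: bottleneck 6, flow now 6.
Augment Plant→Bus1→Sub1→City: bottleneck 1, flow now 7.
Augment Plant→Sub4→Bus4→Bus1→Sub1→City: bottleneck 6, flow now 13. (uses reverse residual edge)
No augmenting path remains; maximum flow = 13.
In the residual graph, reachable from Plant: {Plant, Sub4, Bus4}.
Min-cut edges: Plant→Bus1 (7), Bus4→City (6); capacity 7 + 6 = 13.
This cut is saturated, so no flow can exceed 13.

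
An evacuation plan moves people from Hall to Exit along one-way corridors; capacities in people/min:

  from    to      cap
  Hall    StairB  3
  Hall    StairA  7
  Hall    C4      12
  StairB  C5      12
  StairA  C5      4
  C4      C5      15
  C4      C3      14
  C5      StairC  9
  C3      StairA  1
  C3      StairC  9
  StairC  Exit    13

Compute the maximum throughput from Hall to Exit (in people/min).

13

Augment Hall→StairB→C5→StairC→Exit: bottleneck 3, flow now 3.
Augment Hall→StairA→C5→StairC→Exit: bottleneck 4, flow now 7.
Augment Hall→C4→C5→StairC→Exit: bottleneck 2, flow now 9.
Augment Hall→C4→C3→StairC→Exit: bottleneck 4, flow now 13.
No augmenting path remains; maximum flow = 13.
In the residual graph, reachable from Hall: {Hall, StairB, StairA, C4, C5, C3, StairC}.
Min-cut edges: StairC→Exit (13); capacity 13 = 13.
This cut is saturated, so no flow can exceed 13.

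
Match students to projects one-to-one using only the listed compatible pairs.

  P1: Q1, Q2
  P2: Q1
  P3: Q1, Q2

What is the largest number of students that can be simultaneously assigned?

Unit-capacity flow: source→left, listed edges, right→sink; max matching = max flow.
Augmenting path P1→Q1 (+1); matched 1.
Augmenting path P3→Q2 (+1); matched 2.
No augmenting path remains; maximum matching = 2.
König certificate: {Q1, Q2} is a vertex cover of size 2 (every listed pair touches it), so no matching can be larger.

2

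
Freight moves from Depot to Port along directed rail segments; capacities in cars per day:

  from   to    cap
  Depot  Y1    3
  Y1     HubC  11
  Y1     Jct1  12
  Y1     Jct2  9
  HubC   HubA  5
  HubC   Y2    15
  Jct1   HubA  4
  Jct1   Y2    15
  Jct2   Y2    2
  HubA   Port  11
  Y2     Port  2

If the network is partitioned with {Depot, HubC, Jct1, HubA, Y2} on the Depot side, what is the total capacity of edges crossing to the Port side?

Edges leaving {Depot, HubC, Jct1, HubA, Y2}: Depot→Y1 (3), HubA→Port (11), Y2→Port (2).
Cut capacity = 3 + 11 + 2 = 16.

16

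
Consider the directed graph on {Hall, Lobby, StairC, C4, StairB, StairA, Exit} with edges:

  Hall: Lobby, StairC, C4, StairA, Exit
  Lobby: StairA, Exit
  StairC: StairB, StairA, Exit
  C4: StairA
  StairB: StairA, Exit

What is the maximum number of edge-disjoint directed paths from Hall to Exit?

Assign every edge capacity 1; by Menger, the answer equals the max flow.
Path Hall→Exit (+1); total 1.
Path Hall→Lobby→Exit (+1); total 2.
Path Hall→StairC→Exit (+1); total 3.
No residual Hall→Exit path; max flow = 3.
Certifying cut of size 3: {Hall→Exit, Hall→Lobby, Hall→StairC}.

3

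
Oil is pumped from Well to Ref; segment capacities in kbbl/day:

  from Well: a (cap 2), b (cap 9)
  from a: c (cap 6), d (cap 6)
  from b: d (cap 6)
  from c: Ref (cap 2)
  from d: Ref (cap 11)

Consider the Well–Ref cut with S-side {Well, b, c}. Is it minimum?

No — its capacity is 10, but the minimum cut has capacity 8.

Given cut capacity: 2 + 6 + 2 = 10.
Augment Well→a→c→Ref: bottleneck 2, flow now 2.
Augment Well→b→d→Ref: bottleneck 6, flow now 8.
No augmenting path remains; maximum flow = 8.
In the residual graph, reachable from Well: {Well, b}.
Min-cut edges: Well→a (2), b→d (6); capacity 2 + 6 = 8.
Cut capacity 10 exceeds the max flow 8, so it is not minimum.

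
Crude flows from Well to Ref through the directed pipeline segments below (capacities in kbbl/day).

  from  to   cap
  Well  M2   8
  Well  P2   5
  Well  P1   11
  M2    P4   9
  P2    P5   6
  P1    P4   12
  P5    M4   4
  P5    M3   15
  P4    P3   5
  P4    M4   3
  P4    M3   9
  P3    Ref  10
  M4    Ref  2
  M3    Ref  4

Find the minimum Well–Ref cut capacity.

Augment Well→M2→P4→P3→Ref: bottleneck 5, flow now 5.
Augment Well→M2→P4→M4→Ref: bottleneck 2, flow now 7.
Augment Well→M2→P4→M3→Ref: bottleneck 1, flow now 8.
Augment Well→P2→P5→M3→Ref: bottleneck 3, flow now 11.
No augmenting path remains; maximum flow = 11.
By max-flow min-cut, the minimum cut capacity equals the max flow.
In the residual graph, reachable from Well: {Well, M2, P2, P1, P5, P4, M4, M3}.
Min-cut edges: P4→P3 (5), M4→Ref (2), M3→Ref (4); capacity 5 + 2 + 4 = 11.

11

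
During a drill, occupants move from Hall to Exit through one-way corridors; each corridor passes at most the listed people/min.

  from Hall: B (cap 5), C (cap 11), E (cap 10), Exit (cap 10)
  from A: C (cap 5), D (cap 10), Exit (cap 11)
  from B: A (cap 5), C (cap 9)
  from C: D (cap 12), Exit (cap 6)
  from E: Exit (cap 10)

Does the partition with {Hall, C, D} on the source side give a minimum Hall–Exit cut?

Given cut capacity: 5 + 10 + 10 + 6 = 31.
Augment Hall→Exit: bottleneck 10, flow now 10.
Augment Hall→C→Exit: bottleneck 6, flow now 16.
Augment Hall→E→Exit: bottleneck 10, flow now 26.
Augment Hall→B→A→Exit: bottleneck 5, flow now 31.
No augmenting path remains; maximum flow = 31.
Cut capacity 31 equals the max flow, so it is a minimum cut.

Yes — it is a minimum cut (capacity 31).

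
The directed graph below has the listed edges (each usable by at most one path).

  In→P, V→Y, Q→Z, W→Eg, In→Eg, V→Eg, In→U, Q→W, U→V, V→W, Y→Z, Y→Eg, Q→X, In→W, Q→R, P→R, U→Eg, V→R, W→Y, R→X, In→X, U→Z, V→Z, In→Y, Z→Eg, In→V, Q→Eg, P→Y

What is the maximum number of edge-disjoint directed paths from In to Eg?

6

Assign every edge capacity 1; by Menger, the answer equals the max flow.
Path In→Eg (+1); total 1.
Path In→U→Eg (+1); total 2.
Path In→V→Eg (+1); total 3.
Path In→W→Eg (+1); total 4.
Path In→Y→Eg (+1); total 5.
Path In→P→Y→Z→Eg (+1); total 6.
No residual In→Eg path; max flow = 6.
Certifying cut of size 6: {In→Eg, In→P, In→U, In→V, In→W, In→Y}.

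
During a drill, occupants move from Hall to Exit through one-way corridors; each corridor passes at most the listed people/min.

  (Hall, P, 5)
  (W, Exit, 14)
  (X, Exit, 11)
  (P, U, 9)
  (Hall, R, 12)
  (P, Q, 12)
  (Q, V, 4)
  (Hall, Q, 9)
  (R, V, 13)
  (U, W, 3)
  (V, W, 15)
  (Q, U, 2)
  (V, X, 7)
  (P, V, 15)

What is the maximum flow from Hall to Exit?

Augment Hall→P→U→W→Exit: bottleneck 3, flow now 3.
Augment Hall→P→V→W→Exit: bottleneck 2, flow now 5.
Augment Hall→Q→V→W→Exit: bottleneck 4, flow now 9.
Augment Hall→R→V→W→Exit: bottleneck 5, flow now 14.
Augment Hall→R→V→X→Exit: bottleneck 7, flow now 21.
No augmenting path remains; maximum flow = 21.
In the residual graph, reachable from Hall: {Hall, P, Q, R, U, V, W}.
Min-cut edges: V→X (7), W→Exit (14); capacity 7 + 14 = 21.
This cut is saturated, so no flow can exceed 21.

21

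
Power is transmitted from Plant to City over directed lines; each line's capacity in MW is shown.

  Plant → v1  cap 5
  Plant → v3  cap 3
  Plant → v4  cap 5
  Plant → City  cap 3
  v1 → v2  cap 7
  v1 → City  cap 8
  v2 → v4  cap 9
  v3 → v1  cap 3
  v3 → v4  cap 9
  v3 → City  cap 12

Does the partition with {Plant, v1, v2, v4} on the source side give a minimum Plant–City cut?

Given cut capacity: 3 + 3 + 8 = 14.
Augment Plant→City: bottleneck 3, flow now 3.
Augment Plant→v1→City: bottleneck 5, flow now 8.
Augment Plant→v3→City: bottleneck 3, flow now 11.
No augmenting path remains; maximum flow = 11.
In the residual graph, reachable from Plant: {Plant, v4}.
Min-cut edges: Plant→v1 (5), Plant→v3 (3), Plant→City (3); capacity 5 + 3 + 3 = 11.
Cut capacity 14 exceeds the max flow 11, so it is not minimum.

No — its capacity is 14, but the minimum cut has capacity 11.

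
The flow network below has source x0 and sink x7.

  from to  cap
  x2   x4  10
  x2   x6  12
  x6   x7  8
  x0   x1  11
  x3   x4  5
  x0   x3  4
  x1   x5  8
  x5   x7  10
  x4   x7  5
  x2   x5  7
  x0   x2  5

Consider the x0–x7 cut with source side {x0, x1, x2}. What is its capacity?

41

Edges leaving {x0, x1, x2}: x0→x3 (4), x1→x5 (8), x2→x4 (10), x2→x5 (7), x2→x6 (12).
Cut capacity = 4 + 8 + 10 + 7 + 12 = 41.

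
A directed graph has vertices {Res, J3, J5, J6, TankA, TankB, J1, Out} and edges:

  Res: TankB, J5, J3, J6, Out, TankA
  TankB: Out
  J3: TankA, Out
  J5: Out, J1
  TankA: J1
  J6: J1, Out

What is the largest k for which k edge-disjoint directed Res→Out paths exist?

Assign every edge capacity 1; by Menger, the answer equals the max flow.
Path Res→Out (+1); total 1.
Path Res→J3→Out (+1); total 2.
Path Res→J5→Out (+1); total 3.
Path Res→J6→Out (+1); total 4.
Path Res→TankB→Out (+1); total 5.
No residual Res→Out path; max flow = 5.
Certifying cut of size 5: {Res→J3, Res→J5, Res→J6, Res→Out, Res→TankB}.

5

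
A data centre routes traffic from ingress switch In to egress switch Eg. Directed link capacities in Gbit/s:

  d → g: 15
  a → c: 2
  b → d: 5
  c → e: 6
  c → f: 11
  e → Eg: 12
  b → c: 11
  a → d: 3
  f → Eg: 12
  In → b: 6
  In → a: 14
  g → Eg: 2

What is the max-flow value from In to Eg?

10

Augment In→a→c→e→Eg: bottleneck 2, flow now 2.
Augment In→a→d→g→Eg: bottleneck 2, flow now 4.
Augment In→b→c→e→Eg: bottleneck 4, flow now 8.
Augment In→b→c→f→Eg: bottleneck 2, flow now 10.
No augmenting path remains; maximum flow = 10.
In the residual graph, reachable from In: {In, a, d, g}.
Min-cut edges: In→b (6), a→c (2), g→Eg (2); capacity 6 + 2 + 2 = 10.
This cut is saturated, so no flow can exceed 10.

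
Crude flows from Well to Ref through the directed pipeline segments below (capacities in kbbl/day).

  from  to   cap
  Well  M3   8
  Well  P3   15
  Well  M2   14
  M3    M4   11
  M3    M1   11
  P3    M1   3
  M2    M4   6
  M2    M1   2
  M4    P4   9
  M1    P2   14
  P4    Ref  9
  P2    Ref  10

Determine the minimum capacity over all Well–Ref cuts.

Augment Well→M3→M4→P4→Ref: bottleneck 8, flow now 8.
Augment Well→P3→M1→P2→Ref: bottleneck 3, flow now 11.
Augment Well→M2→M4→P4→Ref: bottleneck 1, flow now 12.
Augment Well→M2→M1→P2→Ref: bottleneck 2, flow now 14.
Augment Well→M2→M4→M3→M1→P2→Ref: bottleneck 5, flow now 19. (uses reverse residual edge)
No augmenting path remains; maximum flow = 19.
By max-flow min-cut, the minimum cut capacity equals the max flow.
In the residual graph, reachable from Well: {Well, P3, M2}.
Min-cut edges: Well→M3 (8), P3→M1 (3), M2→M4 (6), M2→M1 (2); capacity 8 + 3 + 6 + 2 = 19.

19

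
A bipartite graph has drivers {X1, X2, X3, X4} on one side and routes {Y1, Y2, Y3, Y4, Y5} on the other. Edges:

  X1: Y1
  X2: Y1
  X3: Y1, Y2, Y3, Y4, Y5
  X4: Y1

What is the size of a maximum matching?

Unit-capacity flow: source→left, listed edges, right→sink; max matching = max flow.
Augmenting path X1→Y1 (+1); matched 1.
Augmenting path X3→Y2 (+1); matched 2.
No augmenting path remains; maximum matching = 2.
König certificate: {X3, Y1} is a vertex cover of size 2 (every listed pair touches it), so no matching can be larger.

2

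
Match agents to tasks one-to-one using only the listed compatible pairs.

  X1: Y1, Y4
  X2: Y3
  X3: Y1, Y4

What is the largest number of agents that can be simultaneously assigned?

Unit-capacity flow: source→left, listed edges, right→sink; max matching = max flow.
Augmenting path X1→Y1 (+1); matched 1.
Augmenting path X2→Y3 (+1); matched 2.
Augmenting path X3→Y4 (+1); matched 3.
No augmenting path remains; maximum matching = 3.
König certificate: {X1, X2, X3} is a vertex cover of size 3 (every listed pair touches it), so no matching can be larger.

3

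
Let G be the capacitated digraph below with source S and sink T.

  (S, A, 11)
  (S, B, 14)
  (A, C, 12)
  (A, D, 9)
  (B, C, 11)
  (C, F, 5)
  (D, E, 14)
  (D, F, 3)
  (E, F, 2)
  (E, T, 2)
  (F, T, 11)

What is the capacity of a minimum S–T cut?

Augment S→A→C→F→T: bottleneck 5, flow now 5.
Augment S→A→D→E→T: bottleneck 2, flow now 7.
Augment S→A→D→F→T: bottleneck 3, flow now 10.
Augment S→A→D→E→F→T: bottleneck 1, flow now 11.
Augment S→B→C→A→D→E→F→T: bottleneck 1, flow now 12. (uses reverse residual edge)
No augmenting path remains; maximum flow = 12.
By max-flow min-cut, the minimum cut capacity equals the max flow.
In the residual graph, reachable from S: {S, A, B, C, D, E}.
Min-cut edges: C→F (5), D→F (3), E→F (2), E→T (2); capacity 5 + 3 + 2 + 2 = 12.

12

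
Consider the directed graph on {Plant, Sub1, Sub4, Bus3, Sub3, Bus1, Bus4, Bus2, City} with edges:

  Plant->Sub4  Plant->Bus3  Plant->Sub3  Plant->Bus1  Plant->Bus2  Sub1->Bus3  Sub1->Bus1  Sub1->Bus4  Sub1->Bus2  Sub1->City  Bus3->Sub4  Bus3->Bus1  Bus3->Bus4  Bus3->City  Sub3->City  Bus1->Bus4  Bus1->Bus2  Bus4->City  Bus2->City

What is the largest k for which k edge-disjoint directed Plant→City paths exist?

Assign every edge capacity 1; by Menger, the answer equals the max flow.
Path Plant→Bus3→City (+1); total 1.
Path Plant→Sub3→City (+1); total 2.
Path Plant→Bus2→City (+1); total 3.
Path Plant→Bus1→Bus4→City (+1); total 4.
No residual Plant→City path; max flow = 4.
Certifying cut of size 4: {Plant→Bus1, Plant→Bus2, Plant→Bus3, Plant→Sub3}.

4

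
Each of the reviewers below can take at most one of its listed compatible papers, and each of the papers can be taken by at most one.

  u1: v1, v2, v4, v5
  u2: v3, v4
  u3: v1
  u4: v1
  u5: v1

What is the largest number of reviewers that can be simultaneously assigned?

Unit-capacity flow: source→left, listed edges, right→sink; max matching = max flow.
Augmenting path u1→v1 (+1); matched 1.
Augmenting path u2→v3 (+1); matched 2.
Augmenting path u3→v1→u1→v2 (+1); matched 3.
No augmenting path remains; maximum matching = 3.
König certificate: {u1, u2, v1} is a vertex cover of size 3 (every listed pair touches it), so no matching can be larger.

3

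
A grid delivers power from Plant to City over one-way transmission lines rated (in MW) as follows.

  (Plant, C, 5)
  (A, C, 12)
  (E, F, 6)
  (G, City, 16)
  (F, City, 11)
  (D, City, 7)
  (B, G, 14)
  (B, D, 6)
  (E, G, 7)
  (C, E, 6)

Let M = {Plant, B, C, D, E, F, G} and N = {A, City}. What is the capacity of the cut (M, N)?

34

Edges leaving {Plant, B, C, D, E, F, G}: D→City (7), F→City (11), G→City (16).
Cut capacity = 7 + 11 + 16 = 34.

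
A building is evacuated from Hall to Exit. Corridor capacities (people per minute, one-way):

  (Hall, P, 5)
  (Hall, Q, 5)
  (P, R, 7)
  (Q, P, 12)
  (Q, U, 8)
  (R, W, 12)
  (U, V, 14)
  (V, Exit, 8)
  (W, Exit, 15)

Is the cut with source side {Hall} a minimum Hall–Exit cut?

Yes — it is a minimum cut (capacity 10).

Given cut capacity: 5 + 5 = 10.
Augment Hall→P→R→W→Exit: bottleneck 5, flow now 5.
Augment Hall→Q→U→V→Exit: bottleneck 5, flow now 10.
No augmenting path remains; maximum flow = 10.
Cut capacity 10 equals the max flow, so it is a minimum cut.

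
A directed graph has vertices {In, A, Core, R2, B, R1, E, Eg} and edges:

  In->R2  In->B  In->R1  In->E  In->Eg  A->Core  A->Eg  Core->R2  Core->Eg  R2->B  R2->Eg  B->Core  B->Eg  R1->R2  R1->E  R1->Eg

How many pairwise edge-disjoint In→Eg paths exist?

Assign every edge capacity 1; by Menger, the answer equals the max flow.
Path In→Eg (+1); total 1.
Path In→R2→Eg (+1); total 2.
Path In→B→Eg (+1); total 3.
Path In→R1→Eg (+1); total 4.
No residual In→Eg path; max flow = 4.
Certifying cut of size 4: {In→B, In→Eg, In→R1, In→R2}.

4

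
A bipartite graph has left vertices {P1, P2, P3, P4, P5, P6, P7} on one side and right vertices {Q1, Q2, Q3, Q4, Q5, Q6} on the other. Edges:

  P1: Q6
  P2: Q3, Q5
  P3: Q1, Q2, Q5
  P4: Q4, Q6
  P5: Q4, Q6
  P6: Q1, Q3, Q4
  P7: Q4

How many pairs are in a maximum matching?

5

Unit-capacity flow: source→left, listed edges, right→sink; max matching = max flow.
Augmenting path P1→Q6 (+1); matched 1.
Augmenting path P2→Q3 (+1); matched 2.
Augmenting path P3→Q1 (+1); matched 3.
Augmenting path P4→Q4 (+1); matched 4.
Augmenting path P6→Q1→P3→Q2 (+1); matched 5.
No augmenting path remains; maximum matching = 5.
König certificate: {P2, P3, P6, Q4, Q6} is a vertex cover of size 5 (every listed pair touches it), so no matching can be larger.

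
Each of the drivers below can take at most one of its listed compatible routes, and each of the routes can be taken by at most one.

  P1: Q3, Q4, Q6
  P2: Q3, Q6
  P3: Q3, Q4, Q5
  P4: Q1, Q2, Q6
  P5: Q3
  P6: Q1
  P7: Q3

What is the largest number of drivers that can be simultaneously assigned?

Unit-capacity flow: source→left, listed edges, right→sink; max matching = max flow.
Augmenting path P1→Q3 (+1); matched 1.
Augmenting path P2→Q6 (+1); matched 2.
Augmenting path P3→Q4 (+1); matched 3.
Augmenting path P4→Q1 (+1); matched 4.
Augmenting path P6→Q1→P4→Q2 (+1); matched 5.
Augmenting path P5→Q3→P1→Q4→P3→Q5 (+1); matched 6.
No augmenting path remains; maximum matching = 6.
König certificate: {P1, P2, P3, P4, P6, Q3} is a vertex cover of size 6 (every listed pair touches it), so no matching can be larger.

6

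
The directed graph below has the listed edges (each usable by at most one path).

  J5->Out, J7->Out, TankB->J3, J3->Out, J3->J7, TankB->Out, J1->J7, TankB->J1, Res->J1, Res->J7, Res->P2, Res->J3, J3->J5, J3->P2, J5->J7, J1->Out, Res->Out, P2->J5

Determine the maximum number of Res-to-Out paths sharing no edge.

Assign every edge capacity 1; by Menger, the answer equals the max flow.
Path Res→Out (+1); total 1.
Path Res→J1→Out (+1); total 2.
Path Res→J3→Out (+1); total 3.
Path Res→J7→Out (+1); total 4.
Path Res→P2→J5→Out (+1); total 5.
No residual Res→Out path; max flow = 5.
Certifying cut of size 5: {Res→J1, Res→J3, Res→J7, Res→Out, Res→P2}.

5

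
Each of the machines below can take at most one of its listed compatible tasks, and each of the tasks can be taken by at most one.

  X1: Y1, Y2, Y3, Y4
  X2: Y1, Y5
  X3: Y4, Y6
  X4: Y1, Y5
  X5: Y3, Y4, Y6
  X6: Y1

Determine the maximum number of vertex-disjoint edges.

Unit-capacity flow: source→left, listed edges, right→sink; max matching = max flow.
Augmenting path X1→Y1 (+1); matched 1.
Augmenting path X2→Y5 (+1); matched 2.
Augmenting path X3→Y4 (+1); matched 3.
Augmenting path X5→Y3 (+1); matched 4.
Augmenting path X4→Y1→X1→Y2 (+1); matched 5.
No augmenting path remains; maximum matching = 5.
König certificate: {X1, X3, X5, Y1, Y5} is a vertex cover of size 5 (every listed pair touches it), so no matching can be larger.

5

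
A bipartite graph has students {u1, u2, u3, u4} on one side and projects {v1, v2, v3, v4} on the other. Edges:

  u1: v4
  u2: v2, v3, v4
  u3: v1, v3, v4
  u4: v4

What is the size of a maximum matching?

Unit-capacity flow: source→left, listed edges, right→sink; max matching = max flow.
Augmenting path u1→v4 (+1); matched 1.
Augmenting path u2→v2 (+1); matched 2.
Augmenting path u3→v1 (+1); matched 3.
No augmenting path remains; maximum matching = 3.
König certificate: {u2, u3, v4} is a vertex cover of size 3 (every listed pair touches it), so no matching can be larger.

3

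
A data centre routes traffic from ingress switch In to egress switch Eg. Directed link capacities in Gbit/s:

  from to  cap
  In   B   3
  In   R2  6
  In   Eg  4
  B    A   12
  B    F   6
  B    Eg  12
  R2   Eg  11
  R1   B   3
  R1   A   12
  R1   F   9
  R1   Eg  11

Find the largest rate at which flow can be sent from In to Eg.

Augment In→Eg: bottleneck 4, flow now 4.
Augment In→B→Eg: bottleneck 3, flow now 7.
Augment In→R2→Eg: bottleneck 6, flow now 13.
No augmenting path remains; maximum flow = 13.
In the residual graph, reachable from In: {In}.
Min-cut edges: In→B (3), In→R2 (6), In→Eg (4); capacity 3 + 6 + 4 = 13.
This cut is saturated, so no flow can exceed 13.

13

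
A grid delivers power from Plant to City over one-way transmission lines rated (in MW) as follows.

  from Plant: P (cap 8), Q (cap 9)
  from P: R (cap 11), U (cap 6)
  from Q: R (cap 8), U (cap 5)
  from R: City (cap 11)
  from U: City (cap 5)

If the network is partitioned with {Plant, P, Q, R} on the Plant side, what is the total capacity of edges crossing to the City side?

Edges leaving {Plant, P, Q, R}: P→U (6), Q→U (5), R→City (11).
Cut capacity = 6 + 5 + 11 = 22.

22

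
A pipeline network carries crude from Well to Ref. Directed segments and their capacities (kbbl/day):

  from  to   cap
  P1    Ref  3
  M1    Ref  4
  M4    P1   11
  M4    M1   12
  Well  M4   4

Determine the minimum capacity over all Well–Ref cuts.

4

Augment Well→M4→P1→Ref: bottleneck 3, flow now 3.
Augment Well→M4→M1→Ref: bottleneck 1, flow now 4.
No augmenting path remains; maximum flow = 4.
By max-flow min-cut, the minimum cut capacity equals the max flow.
In the residual graph, reachable from Well: {Well}.
Min-cut edges: Well→M4 (4); capacity 4 = 4.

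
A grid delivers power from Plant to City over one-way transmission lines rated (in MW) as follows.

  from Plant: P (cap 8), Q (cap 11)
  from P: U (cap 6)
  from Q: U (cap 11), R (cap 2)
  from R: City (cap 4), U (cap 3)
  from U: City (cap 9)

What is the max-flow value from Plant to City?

11

Augment Plant→P→U→City: bottleneck 6, flow now 6.
Augment Plant→Q→R→City: bottleneck 2, flow now 8.
Augment Plant→Q→U→City: bottleneck 3, flow now 11.
No augmenting path remains; maximum flow = 11.
In the residual graph, reachable from Plant: {Plant, P, Q, U}.
Min-cut edges: Q→R (2), U→City (9); capacity 2 + 9 = 11.
This cut is saturated, so no flow can exceed 11.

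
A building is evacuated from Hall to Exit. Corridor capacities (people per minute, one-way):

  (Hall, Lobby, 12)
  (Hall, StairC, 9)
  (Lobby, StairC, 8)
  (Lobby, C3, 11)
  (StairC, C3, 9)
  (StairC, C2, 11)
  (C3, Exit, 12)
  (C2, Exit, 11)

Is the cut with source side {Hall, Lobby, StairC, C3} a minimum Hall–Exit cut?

No — its capacity is 23, but the minimum cut has capacity 21.

Given cut capacity: 11 + 12 = 23.
Augment Hall→Lobby→C3→Exit: bottleneck 11, flow now 11.
Augment Hall→StairC→C3→Exit: bottleneck 1, flow now 12.
Augment Hall→StairC→C2→Exit: bottleneck 8, flow now 20.
Augment Hall→Lobby→StairC→C2→Exit: bottleneck 1, flow now 21.
No augmenting path remains; maximum flow = 21.
In the residual graph, reachable from Hall: {Hall}.
Min-cut edges: Hall→Lobby (12), Hall→StairC (9); capacity 12 + 9 = 21.
Cut capacity 23 exceeds the max flow 21, so it is not minimum.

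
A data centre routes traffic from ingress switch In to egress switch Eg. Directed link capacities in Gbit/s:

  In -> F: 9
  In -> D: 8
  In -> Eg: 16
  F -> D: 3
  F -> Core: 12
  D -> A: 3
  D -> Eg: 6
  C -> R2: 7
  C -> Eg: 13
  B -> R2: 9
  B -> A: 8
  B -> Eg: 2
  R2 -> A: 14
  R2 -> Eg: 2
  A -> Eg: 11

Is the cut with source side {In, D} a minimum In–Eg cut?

No — its capacity is 34, but the minimum cut has capacity 25.

Given cut capacity: 9 + 16 + 3 + 6 = 34.
Augment In→Eg: bottleneck 16, flow now 16.
Augment In→D→Eg: bottleneck 6, flow now 22.
Augment In→D→A→Eg: bottleneck 2, flow now 24.
Augment In→F→D→A→Eg: bottleneck 1, flow now 25.
No augmenting path remains; maximum flow = 25.
In the residual graph, reachable from In: {In, F, D, Core}.
Min-cut edges: In→Eg (16), D→A (3), D→Eg (6); capacity 16 + 3 + 6 = 25.
Cut capacity 34 exceeds the max flow 25, so it is not minimum.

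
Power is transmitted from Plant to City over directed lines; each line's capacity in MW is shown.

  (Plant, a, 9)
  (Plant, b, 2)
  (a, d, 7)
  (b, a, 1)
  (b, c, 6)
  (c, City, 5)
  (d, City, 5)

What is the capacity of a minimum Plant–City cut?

7

Augment Plant→a→d→City: bottleneck 5, flow now 5.
Augment Plant→b→c→City: bottleneck 2, flow now 7.
No augmenting path remains; maximum flow = 7.
By max-flow min-cut, the minimum cut capacity equals the max flow.
In the residual graph, reachable from Plant: {Plant, a, d}.
Min-cut edges: Plant→b (2), d→City (5); capacity 2 + 5 = 7.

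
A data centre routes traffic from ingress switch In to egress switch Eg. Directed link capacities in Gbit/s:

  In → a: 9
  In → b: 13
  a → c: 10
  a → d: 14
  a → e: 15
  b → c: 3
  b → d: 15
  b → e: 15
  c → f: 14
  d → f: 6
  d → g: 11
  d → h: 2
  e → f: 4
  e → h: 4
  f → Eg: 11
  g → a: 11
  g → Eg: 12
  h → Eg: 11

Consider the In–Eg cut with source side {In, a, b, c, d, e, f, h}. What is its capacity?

33

Edges leaving {In, a, b, c, d, e, f, h}: d→g (11), f→Eg (11), h→Eg (11).
Cut capacity = 11 + 11 + 11 = 33.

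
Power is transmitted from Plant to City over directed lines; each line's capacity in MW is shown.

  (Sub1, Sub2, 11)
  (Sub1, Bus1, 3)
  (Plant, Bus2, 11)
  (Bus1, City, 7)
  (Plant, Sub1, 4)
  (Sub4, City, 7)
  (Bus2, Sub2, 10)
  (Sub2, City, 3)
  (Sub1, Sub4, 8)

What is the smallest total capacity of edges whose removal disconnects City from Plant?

7

Augment Plant→Sub1→Bus1→City: bottleneck 3, flow now 3.
Augment Plant→Sub1→Sub4→City: bottleneck 1, flow now 4.
Augment Plant→Bus2→Sub2→City: bottleneck 3, flow now 7.
No augmenting path remains; maximum flow = 7.
By max-flow min-cut, the minimum cut capacity equals the max flow.
In the residual graph, reachable from Plant: {Plant, Bus2, Sub2}.
Min-cut edges: Plant→Sub1 (4), Sub2→City (3); capacity 4 + 3 = 7.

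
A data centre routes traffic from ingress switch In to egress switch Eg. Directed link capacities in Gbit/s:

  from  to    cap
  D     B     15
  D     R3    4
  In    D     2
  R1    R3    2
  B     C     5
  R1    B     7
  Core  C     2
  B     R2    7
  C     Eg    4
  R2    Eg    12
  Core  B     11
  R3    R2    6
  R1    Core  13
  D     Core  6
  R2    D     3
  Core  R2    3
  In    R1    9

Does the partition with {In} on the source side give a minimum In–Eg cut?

Given cut capacity: 2 + 9 = 11.
Augment In→D→Core→C→Eg: bottleneck 2, flow now 2.
Augment In→R1→Core→R2→Eg: bottleneck 3, flow now 5.
Augment In→R1→R3→R2→Eg: bottleneck 2, flow now 7.
Augment In→R1→B→C→Eg: bottleneck 2, flow now 9.
Augment In→R1→B→R2→Eg: bottleneck 2, flow now 11.
No augmenting path remains; maximum flow = 11.
Cut capacity 11 equals the max flow, so it is a minimum cut.

Yes — it is a minimum cut (capacity 11).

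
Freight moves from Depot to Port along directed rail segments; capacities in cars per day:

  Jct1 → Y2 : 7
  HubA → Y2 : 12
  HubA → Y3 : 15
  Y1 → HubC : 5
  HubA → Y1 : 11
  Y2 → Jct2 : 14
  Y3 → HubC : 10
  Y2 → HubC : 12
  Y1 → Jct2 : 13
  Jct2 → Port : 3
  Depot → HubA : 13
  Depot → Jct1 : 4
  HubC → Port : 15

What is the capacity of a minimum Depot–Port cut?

Augment Depot→Jct1→Y2→Jct2→Port: bottleneck 3, flow now 3.
Augment Depot→Jct1→Y2→HubC→Port: bottleneck 1, flow now 4.
Augment Depot→HubA→Y3→HubC→Port: bottleneck 10, flow now 14.
Augment Depot→HubA→Y1→HubC→Port: bottleneck 3, flow now 17.
No augmenting path remains; maximum flow = 17.
By max-flow min-cut, the minimum cut capacity equals the max flow.
In the residual graph, reachable from Depot: {Depot}.
Min-cut edges: Depot→Jct1 (4), Depot→HubA (13); capacity 4 + 13 = 17.

17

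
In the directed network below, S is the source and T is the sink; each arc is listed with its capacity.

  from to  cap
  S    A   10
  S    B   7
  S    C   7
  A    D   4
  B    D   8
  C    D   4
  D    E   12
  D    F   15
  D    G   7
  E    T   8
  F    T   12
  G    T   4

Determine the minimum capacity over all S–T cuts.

15

Augment S→A→D→E→T: bottleneck 4, flow now 4.
Augment S→B→D→E→T: bottleneck 4, flow now 8.
Augment S→B→D→F→T: bottleneck 3, flow now 11.
Augment S→C→D→F→T: bottleneck 4, flow now 15.
No augmenting path remains; maximum flow = 15.
By max-flow min-cut, the minimum cut capacity equals the max flow.
In the residual graph, reachable from S: {S, A, C}.
Min-cut edges: S→B (7), A→D (4), C→D (4); capacity 7 + 4 + 4 = 15.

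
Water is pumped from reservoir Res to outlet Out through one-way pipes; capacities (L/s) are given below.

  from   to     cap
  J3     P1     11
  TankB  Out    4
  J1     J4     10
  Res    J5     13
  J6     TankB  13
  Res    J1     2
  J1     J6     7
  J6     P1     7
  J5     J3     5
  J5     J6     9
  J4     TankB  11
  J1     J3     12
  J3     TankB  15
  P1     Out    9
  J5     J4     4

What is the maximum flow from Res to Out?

13

Augment Res→J1→J4→TankB→Out: bottleneck 2, flow now 2.
Augment Res→J5→J4→TankB→Out: bottleneck 2, flow now 4.
Augment Res→J5→J6→P1→Out: bottleneck 7, flow now 11.
Augment Res→J5→J3→P1→Out: bottleneck 2, flow now 13.
No augmenting path remains; maximum flow = 13.
In the residual graph, reachable from Res: {Res, J1, J5, J4, J6, J3, TankB, P1}.
Min-cut edges: TankB→Out (4), P1→Out (9); capacity 4 + 9 = 13.
This cut is saturated, so no flow can exceed 13.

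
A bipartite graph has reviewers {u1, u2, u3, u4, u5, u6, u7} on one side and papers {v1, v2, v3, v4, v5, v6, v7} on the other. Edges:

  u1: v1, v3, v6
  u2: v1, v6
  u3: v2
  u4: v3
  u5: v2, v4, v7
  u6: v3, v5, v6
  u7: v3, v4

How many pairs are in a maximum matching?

7

Unit-capacity flow: source→left, listed edges, right→sink; max matching = max flow.
Augmenting path u1→v1 (+1); matched 1.
Augmenting path u2→v6 (+1); matched 2.
Augmenting path u3→v2 (+1); matched 3.
Augmenting path u4→v3 (+1); matched 4.
Augmenting path u5→v4 (+1); matched 5.
Augmenting path u6→v5 (+1); matched 6.
Augmenting path u7→v4→u5→v7 (+1); matched 7.
No augmenting path remains; maximum matching = 7.
König certificate: {u1, u2, u3, u4, u5, u6, u7} is a vertex cover of size 7 (every listed pair touches it), so no matching can be larger.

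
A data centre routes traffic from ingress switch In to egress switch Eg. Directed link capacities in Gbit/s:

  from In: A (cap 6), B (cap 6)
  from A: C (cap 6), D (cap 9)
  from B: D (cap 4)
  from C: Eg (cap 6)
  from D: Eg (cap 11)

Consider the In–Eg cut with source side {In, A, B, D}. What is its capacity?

Edges leaving {In, A, B, D}: A→C (6), D→Eg (11).
Cut capacity = 6 + 11 = 17.

17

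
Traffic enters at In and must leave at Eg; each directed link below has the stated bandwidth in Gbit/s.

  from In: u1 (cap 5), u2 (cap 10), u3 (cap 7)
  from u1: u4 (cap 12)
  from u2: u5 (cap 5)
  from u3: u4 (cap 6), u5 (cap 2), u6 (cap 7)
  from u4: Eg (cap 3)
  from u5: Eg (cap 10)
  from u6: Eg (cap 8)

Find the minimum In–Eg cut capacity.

Augment In→u1→u4→Eg: bottleneck 3, flow now 3.
Augment In→u2→u5→Eg: bottleneck 5, flow now 8.
Augment In→u3→u5→Eg: bottleneck 2, flow now 10.
Augment In→u3→u6→Eg: bottleneck 5, flow now 15.
No augmenting path remains; maximum flow = 15.
By max-flow min-cut, the minimum cut capacity equals the max flow.
In the residual graph, reachable from In: {In, u1, u2, u4}.
Min-cut edges: In→u3 (7), u2→u5 (5), u4→Eg (3); capacity 7 + 5 + 3 = 15.

15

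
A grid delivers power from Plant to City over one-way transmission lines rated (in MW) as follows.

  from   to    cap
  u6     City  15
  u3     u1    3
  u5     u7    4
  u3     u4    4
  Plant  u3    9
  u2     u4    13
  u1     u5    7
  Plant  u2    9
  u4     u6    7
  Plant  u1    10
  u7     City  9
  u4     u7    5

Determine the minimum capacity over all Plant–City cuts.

16

Augment Plant→u1→u5→u7→City: bottleneck 4, flow now 4.
Augment Plant→u2→u4→u6→City: bottleneck 7, flow now 11.
Augment Plant→u2→u4→u7→City: bottleneck 2, flow now 13.
Augment Plant→u3→u4→u7→City: bottleneck 3, flow now 16.
No augmenting path remains; maximum flow = 16.
By max-flow min-cut, the minimum cut capacity equals the max flow.
In the residual graph, reachable from Plant: {Plant, u1, u2, u3, u4, u5}.
Min-cut edges: u4→u6 (7), u4→u7 (5), u5→u7 (4); capacity 7 + 5 + 4 = 16.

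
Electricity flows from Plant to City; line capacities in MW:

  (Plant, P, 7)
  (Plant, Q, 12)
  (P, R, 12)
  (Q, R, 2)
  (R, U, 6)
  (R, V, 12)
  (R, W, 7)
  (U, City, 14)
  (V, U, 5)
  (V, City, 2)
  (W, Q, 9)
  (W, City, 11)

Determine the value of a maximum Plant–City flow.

Augment Plant→P→R→U→City: bottleneck 6, flow now 6.
Augment Plant→P→R→V→City: bottleneck 1, flow now 7.
Augment Plant→Q→R→V→City: bottleneck 1, flow now 8.
Augment Plant→Q→R→W→City: bottleneck 1, flow now 9.
No augmenting path remains; maximum flow = 9.
In the residual graph, reachable from Plant: {Plant, Q}.
Min-cut edges: Plant→P (7), Q→R (2); capacity 7 + 2 = 9.
This cut is saturated, so no flow can exceed 9.

9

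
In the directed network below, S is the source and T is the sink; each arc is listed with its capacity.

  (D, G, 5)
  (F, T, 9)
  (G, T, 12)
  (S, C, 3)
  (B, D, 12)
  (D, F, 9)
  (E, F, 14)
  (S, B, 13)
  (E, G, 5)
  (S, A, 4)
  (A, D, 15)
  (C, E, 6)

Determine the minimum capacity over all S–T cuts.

17

Augment S→A→D→F→T: bottleneck 4, flow now 4.
Augment S→B→D→F→T: bottleneck 5, flow now 9.
Augment S→B→D→G→T: bottleneck 5, flow now 14.
Augment S→C→E→G→T: bottleneck 3, flow now 17.
No augmenting path remains; maximum flow = 17.
By max-flow min-cut, the minimum cut capacity equals the max flow.
In the residual graph, reachable from S: {S, A, B, D}.
Min-cut edges: S→C (3), D→F (9), D→G (5); capacity 3 + 9 + 5 = 17.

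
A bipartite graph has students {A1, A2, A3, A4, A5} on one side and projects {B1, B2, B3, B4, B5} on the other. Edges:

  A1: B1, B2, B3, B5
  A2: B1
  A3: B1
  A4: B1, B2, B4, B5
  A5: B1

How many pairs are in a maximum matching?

Unit-capacity flow: source→left, listed edges, right→sink; max matching = max flow.
Augmenting path A1→B1 (+1); matched 1.
Augmenting path A4→B2 (+1); matched 2.
Augmenting path A2→B1→A1→B3 (+1); matched 3.
No augmenting path remains; maximum matching = 3.
König certificate: {A1, A4, B1} is a vertex cover of size 3 (every listed pair touches it), so no matching can be larger.

3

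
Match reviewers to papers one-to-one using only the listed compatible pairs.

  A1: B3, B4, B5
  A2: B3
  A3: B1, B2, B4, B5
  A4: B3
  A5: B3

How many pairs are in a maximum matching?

3

Unit-capacity flow: source→left, listed edges, right→sink; max matching = max flow.
Augmenting path A1→B3 (+1); matched 1.
Augmenting path A3→B1 (+1); matched 2.
Augmenting path A2→B3→A1→B4 (+1); matched 3.
No augmenting path remains; maximum matching = 3.
König certificate: {A1, A3, B3} is a vertex cover of size 3 (every listed pair touches it), so no matching can be larger.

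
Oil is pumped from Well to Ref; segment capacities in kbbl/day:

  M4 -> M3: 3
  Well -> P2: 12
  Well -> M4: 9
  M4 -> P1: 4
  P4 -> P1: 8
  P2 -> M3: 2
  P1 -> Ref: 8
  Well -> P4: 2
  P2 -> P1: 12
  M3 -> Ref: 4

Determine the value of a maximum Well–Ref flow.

12

Augment Well→M4→P1→Ref: bottleneck 4, flow now 4.
Augment Well→M4→M3→Ref: bottleneck 3, flow now 7.
Augment Well→P2→P1→Ref: bottleneck 4, flow now 11.
Augment Well→P2→M3→Ref: bottleneck 1, flow now 12.
No augmenting path remains; maximum flow = 12.
In the residual graph, reachable from Well: {Well, M4, P2, P4, P1, M3}.
Min-cut edges: P1→Ref (8), M3→Ref (4); capacity 8 + 4 = 12.
This cut is saturated, so no flow can exceed 12.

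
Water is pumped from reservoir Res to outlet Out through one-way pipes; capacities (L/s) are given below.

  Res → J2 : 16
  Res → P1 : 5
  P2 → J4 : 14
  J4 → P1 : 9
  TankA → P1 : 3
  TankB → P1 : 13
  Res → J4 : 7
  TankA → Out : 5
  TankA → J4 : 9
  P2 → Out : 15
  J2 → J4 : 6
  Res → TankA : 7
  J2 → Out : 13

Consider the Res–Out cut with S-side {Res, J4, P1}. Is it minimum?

No — its capacity is 23, but the minimum cut has capacity 18.

Given cut capacity: 16 + 7 = 23.
Augment Res→J2→Out: bottleneck 13, flow now 13.
Augment Res→TankA→Out: bottleneck 5, flow now 18.
No augmenting path remains; maximum flow = 18.
In the residual graph, reachable from Res: {Res, J2, TankA, J4, P1}.
Min-cut edges: J2→Out (13), TankA→Out (5); capacity 13 + 5 = 18.
Cut capacity 23 exceeds the max flow 18, so it is not minimum.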